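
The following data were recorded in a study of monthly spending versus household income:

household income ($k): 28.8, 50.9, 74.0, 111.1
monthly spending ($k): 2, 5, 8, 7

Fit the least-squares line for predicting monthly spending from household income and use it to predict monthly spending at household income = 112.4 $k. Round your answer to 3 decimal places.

n = 4, Σx = 264.8, Σy = 22, Σxy = 1681.8, Σx² = 21239.46
Sxx = Σx² − (Σx)²/n = 21239.46 − 17529.76 = 3709.7
Sxy = Σxy − (Σx)(Σy)/n = 1681.8 − 1456.4 = 225.4
b = Sxy/Sxx = 225.4/3709.7 = 0.060760
a = ȳ − b·x̄ = 5.5 − 0.060760·66.2 = 1.477712
ŷ(112.4) = a + b·112.4 = 1.477712 + 0.060760·112.4 = 8.307095

8.307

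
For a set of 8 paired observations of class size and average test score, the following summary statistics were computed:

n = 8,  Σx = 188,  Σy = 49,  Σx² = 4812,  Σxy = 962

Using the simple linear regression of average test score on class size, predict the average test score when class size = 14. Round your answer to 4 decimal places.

Sxx = Σx² − (Σx)²/n = 4812 − 4418 = 394
Sxy = Σxy − (Σx)(Σy)/n = 962 − 1151.5 = -189.5
b = Sxy/Sxx = -189.5/394 = -0.480964
a = ȳ − b·x̄ = 6.125 − (-0.480964)·23.5 = 17.427665
ŷ(14) = a + b·14 = 17.427665 + (-0.480964)·14 = 10.694162

10.6942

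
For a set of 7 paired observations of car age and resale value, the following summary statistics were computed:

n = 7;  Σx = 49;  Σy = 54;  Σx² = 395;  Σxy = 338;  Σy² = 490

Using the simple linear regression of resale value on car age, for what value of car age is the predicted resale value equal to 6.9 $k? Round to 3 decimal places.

8.059

Sxx = Σx² − (Σx)²/n = 395 − 343 = 52
Sxy = Σxy − (Σx)(Σy)/n = 338 − 378 = -40
b = Sxy/Sxx = -40/52 = -0.769231
a = ȳ − b·x̄ = 7.714286 − (-0.769231)·7 = 13.098901
Set a + b·x = 6.9: x = (6.9 − 13.098901) / (-0.769231) = 8.058571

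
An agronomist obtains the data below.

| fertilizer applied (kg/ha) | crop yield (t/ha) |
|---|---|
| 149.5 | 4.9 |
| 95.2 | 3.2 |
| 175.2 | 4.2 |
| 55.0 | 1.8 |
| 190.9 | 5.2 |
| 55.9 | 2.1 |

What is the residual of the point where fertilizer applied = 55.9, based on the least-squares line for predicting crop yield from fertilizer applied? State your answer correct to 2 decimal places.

n = 6, Σx = 721.7, Σy = 21.4, Σxy = 2982.1, Σx² = 104700.95
Sxx = Σx² − (Σx)²/n = 104700.95 − 86808.481667 = 17892.468333
Sxy = Σxy − (Σx)(Σy)/n = 2982.1 − 2574.063333 = 408.036667
b = Sxy/Sxx = 408.036667/17892.468333 = 0.022805
a = ȳ − b·x̄ = 3.566667 − 0.022805·120.283333 = 0.823612
ŷ(55.9) = 0.823612 + 0.022805·55.9 = 2.098409
residual = y − ŷ = 2.1 − 2.098409 = 0.001591

0.00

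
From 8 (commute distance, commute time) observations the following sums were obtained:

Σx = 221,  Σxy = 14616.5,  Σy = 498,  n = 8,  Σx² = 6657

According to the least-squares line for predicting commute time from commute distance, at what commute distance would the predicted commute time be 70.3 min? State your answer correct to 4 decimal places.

32.7953

Sxx = Σx² − (Σx)²/n = 6657 − 6105.125 = 551.875
Sxy = Σxy − (Σx)(Σy)/n = 14616.5 − 13757.25 = 859.25
b = Sxy/Sxx = 859.25/551.875 = 1.556965
a = ȳ − b·x̄ = 62.25 − 1.556965·27.625 = 19.238845
Set a + b·x = 70.3: x = (70.3 − 19.238845) / 1.556965 = 32.795316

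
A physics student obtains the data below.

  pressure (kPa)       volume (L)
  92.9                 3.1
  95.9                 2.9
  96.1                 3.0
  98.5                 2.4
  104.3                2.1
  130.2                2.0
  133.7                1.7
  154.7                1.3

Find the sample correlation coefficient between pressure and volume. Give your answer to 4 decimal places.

n = 8, Σx = 906.3, Σy = 18.5, Σxy = 1998.63, Σx² = 106402.99, Σy² = 45.77
Sxx = Σx² − (Σx)²/n = 106402.99 − 102672.46125 = 3730.52875
Sxy = Σxy − (Σx)(Σy)/n = 1998.63 − 2095.81875 = -97.18875
Syy = Σy² − (Σy)²/n = 45.77 − 42.78125 = 2.98875
r = Sxy/√(Sxx·Syy) = -97.18875/√(11149.617802) = -97.18875/105.591751 = -0.920420

-0.9204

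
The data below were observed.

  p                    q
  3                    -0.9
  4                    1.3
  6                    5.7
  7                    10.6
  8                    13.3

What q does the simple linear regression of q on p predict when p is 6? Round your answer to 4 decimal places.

7.1465

n = 5, Σx = 28, Σy = 30, Σxy = 217.3, Σx² = 174
Sxx = Σx² − (Σx)²/n = 174 − 156.8 = 17.2
Sxy = Σxy − (Σx)(Σy)/n = 217.3 − 168 = 49.3
b = Sxy/Sxx = 49.3/17.2 = 2.866279
a = ȳ − b·x̄ = 6 − 2.866279·5.6 = -10.051163
ŷ(6) = a + b·6 = -10.051163 + 2.866279·6 = 7.146512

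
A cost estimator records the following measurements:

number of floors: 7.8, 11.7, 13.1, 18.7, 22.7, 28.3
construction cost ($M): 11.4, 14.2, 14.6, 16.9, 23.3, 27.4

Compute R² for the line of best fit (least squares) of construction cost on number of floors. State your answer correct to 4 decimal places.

0.9600

n = 6, Σx = 102.3, Σy = 107.8, Σxy = 2066.68, Σx² = 2035.21, Σy² = 2124.02
Sxx = Σx² − (Σx)²/n = 2035.21 − 1744.215 = 290.995
Sxy = Σxy − (Σx)(Σy)/n = 2066.68 − 1837.99 = 228.69
Syy = Σy² − (Σy)²/n = 2124.02 − 1936.806667 = 187.213333
R² = Sxy²/(Sxx·Syy) = (228.69)²/(290.995·187.213333) = 0.960002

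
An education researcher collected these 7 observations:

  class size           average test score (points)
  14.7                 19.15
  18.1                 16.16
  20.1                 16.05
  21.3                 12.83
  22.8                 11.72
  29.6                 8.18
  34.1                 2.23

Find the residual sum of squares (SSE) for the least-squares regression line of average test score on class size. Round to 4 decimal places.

5.7513

n = 7, Σx = 160.7, Σy = 86.32, Σxy = 1755.272, Σx² = 3960.21, Σy² = 1259.3232
Sxx = Σx² − (Σx)²/n = 3960.21 − 3689.212857 = 270.997143
Sxy = Σxy − (Σx)(Σy)/n = 1755.272 − 1981.660571 = -226.388571
Syy = Σy² − (Σy)²/n = 1259.3232 − 1064.448914 = 194.874286
b = Sxy/Sxx = -226.388571/270.997143 = -0.835391
SSE = Syy − b·Sxy = 194.874286 − (-0.835391)·(-226.388571) = 5.751313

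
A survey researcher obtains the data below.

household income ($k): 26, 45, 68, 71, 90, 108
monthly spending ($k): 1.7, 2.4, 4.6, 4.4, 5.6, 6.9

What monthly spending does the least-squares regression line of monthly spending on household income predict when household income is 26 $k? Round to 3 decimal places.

n = 6, Σx = 408, Σy = 25.6, Σxy = 2026.6, Σx² = 32130
Sxx = Σx² − (Σx)²/n = 32130 − 27744 = 4386
Sxy = Σxy − (Σx)(Σy)/n = 2026.6 − 1740.8 = 285.8
b = Sxy/Sxx = 285.8/4386 = 0.065162
a = ȳ − b·x̄ = 4.266667 − 0.065162·68 = -0.164341
ŷ(26) = a + b·26 = -0.164341 + 0.065162·26 = 1.529868

1.530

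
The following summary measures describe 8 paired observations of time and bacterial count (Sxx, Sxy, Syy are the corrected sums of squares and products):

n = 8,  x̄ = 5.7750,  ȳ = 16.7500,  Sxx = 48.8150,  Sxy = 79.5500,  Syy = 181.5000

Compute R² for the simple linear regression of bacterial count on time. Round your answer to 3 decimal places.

R² = Sxy²/(Sxx·Syy) = (79.55)²/(48.815·181.5) = 0.714250

0.714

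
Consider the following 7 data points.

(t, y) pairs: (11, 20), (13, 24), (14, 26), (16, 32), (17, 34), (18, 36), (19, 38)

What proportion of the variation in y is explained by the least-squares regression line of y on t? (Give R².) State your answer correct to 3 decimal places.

n = 7, Σx = 108, Σy = 210, Σxy = 3356, Σx² = 1716, Σy² = 6572
Sxx = Σx² − (Σx)²/n = 1716 − 1666.285714 = 49.714286
Sxy = Σxy − (Σx)(Σy)/n = 3356 − 3240 = 116
Syy = Σy² − (Σy)²/n = 6572 − 6300 = 272
R² = Sxy²/(Sxx·Syy) = (116)²/(49.714286·272) = 0.995098

0.995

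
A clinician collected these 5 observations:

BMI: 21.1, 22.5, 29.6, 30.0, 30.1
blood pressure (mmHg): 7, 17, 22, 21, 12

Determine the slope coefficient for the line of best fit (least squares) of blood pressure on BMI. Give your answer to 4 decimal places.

0.8323

n = 5, Σx = 133.3, Σy = 79, Σxy = 2172.6, Σx² = 3633.63
Sxx = Σx² − (Σx)²/n = 3633.63 − 3553.778 = 79.852
Sxy = Σxy − (Σx)(Σy)/n = 2172.6 − 2106.14 = 66.46
b = Sxy/Sxx = 66.46/79.852 = 0.832290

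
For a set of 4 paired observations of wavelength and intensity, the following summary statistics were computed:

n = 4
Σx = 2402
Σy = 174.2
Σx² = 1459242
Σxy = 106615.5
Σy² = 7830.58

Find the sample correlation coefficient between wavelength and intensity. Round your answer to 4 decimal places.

Sxx = Σx² − (Σx)²/n = 1459242 − 1442401 = 16841
Sxy = Σxy − (Σx)(Σy)/n = 106615.5 − 104607.1 = 2008.4
Syy = Σy² − (Σy)²/n = 7830.58 − 7586.41 = 244.17
r = Sxy/√(Sxx·Syy) = 2008.4/√(4112066.97) = 2008.4/2027.823210 = 0.990422

0.9904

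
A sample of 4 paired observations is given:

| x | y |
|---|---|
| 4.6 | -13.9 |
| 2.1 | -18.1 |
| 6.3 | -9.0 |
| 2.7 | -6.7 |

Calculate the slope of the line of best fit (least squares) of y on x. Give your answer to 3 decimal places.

n = 4, Σx = 15.7, Σy = -47.7, Σxy = -176.74, Σx² = 72.55
Sxx = Σx² − (Σx)²/n = 72.55 − 61.6225 = 10.9275
Sxy = Σxy − (Σx)(Σy)/n = -176.74 − (-187.2225) = 10.4825
b = Sxy/Sxx = 10.4825/10.9275 = 0.959277

0.959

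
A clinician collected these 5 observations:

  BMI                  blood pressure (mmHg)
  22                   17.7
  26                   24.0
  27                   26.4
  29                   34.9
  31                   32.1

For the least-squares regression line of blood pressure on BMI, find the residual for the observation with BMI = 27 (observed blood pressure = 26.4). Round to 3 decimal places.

n = 5, Σx = 135, Σy = 135.1, Σxy = 3733.4, Σx² = 3691
Sxx = Σx² − (Σx)²/n = 3691 − 3645 = 46
Sxy = Σxy − (Σx)(Σy)/n = 3733.4 − 3647.7 = 85.7
b = Sxy/Sxx = 85.7/46 = 1.863043
a = ȳ − b·x̄ = 27.02 − 1.863043·27 = -23.282174
ŷ(27) = -23.282174 + 1.863043·27 = 27.02
residual = y − ŷ = 26.4 − 27.02 = -0.62

-0.620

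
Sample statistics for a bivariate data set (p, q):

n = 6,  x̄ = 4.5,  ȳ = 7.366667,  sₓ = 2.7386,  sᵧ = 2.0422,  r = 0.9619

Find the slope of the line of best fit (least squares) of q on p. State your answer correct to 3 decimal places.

0.717

b = r · sᵧ/sₓ = 0.9619 · 2.0422/2.7386 = 0.717298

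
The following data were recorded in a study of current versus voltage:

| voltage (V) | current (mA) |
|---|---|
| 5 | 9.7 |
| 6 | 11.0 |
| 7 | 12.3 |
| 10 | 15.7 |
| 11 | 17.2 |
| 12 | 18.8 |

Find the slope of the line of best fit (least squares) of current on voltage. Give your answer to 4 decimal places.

1.2639

n = 6, Σx = 51, Σy = 84.7, Σxy = 772.4, Σx² = 475
Sxx = Σx² − (Σx)²/n = 475 − 433.5 = 41.5
Sxy = Σxy − (Σx)(Σy)/n = 772.4 − 719.95 = 52.45
b = Sxy/Sxx = 52.45/41.5 = 1.263855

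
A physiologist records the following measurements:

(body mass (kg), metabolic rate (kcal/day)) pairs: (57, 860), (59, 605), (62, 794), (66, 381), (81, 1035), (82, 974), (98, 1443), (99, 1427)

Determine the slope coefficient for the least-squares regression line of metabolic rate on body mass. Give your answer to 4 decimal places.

n = 8, Σx = 604, Σy = 7519, Σxy = 605479, Σx² = 47620
Sxx = Σx² − (Σx)²/n = 47620 − 45602 = 2018
Sxy = Σxy − (Σx)(Σy)/n = 605479 − 567684.5 = 37794.5
b = Sxy/Sxx = 37794.5/2018 = 18.728692

18.7287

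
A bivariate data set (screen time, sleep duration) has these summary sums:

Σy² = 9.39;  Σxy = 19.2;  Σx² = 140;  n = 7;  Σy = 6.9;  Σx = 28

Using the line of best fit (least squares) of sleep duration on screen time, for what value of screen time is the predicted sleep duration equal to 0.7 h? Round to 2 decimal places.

Sxx = Σx² − (Σx)²/n = 140 − 112 = 28
Sxy = Σxy − (Σx)(Σy)/n = 19.2 − 27.6 = -8.4
b = Sxy/Sxx = -8.4/28 = -0.3
a = ȳ − b·x̄ = 0.985714 − (-0.3)·4 = 2.185714
Set a + b·x = 0.7: x = (0.7 − 2.185714) / (-0.3) = 4.952381

4.95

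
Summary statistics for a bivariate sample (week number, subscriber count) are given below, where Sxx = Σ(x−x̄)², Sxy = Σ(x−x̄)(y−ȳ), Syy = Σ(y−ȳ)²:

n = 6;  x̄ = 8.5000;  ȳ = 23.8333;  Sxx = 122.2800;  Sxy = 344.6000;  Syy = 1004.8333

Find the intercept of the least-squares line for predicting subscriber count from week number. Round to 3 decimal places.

-0.121

b = Sxy/Sxx = 344.6/122.28 = 2.818122
a = ȳ − b·x̄ = 23.8333 − 2.818122·8.5 = -0.120740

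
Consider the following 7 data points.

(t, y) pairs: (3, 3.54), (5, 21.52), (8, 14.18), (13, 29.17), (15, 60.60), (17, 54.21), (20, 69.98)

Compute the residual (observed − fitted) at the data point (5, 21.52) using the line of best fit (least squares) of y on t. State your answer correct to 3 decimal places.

n = 7, Σx = 81, Σy = 253.2, Σxy = 3841.04, Σx² = 1181
Sxx = Σx² − (Σx)²/n = 1181 − 937.285714 = 243.714286
Sxy = Σxy − (Σx)(Σy)/n = 3841.04 − 2929.885714 = 911.154286
b = Sxy/Sxx = 911.154286/243.714286 = 3.738617
a = ȳ − b·x̄ = 36.171429 − 3.738617·11.571429 = -7.089707
ŷ(5) = -7.089707 + 3.738617·5 = 11.603376
residual = y − ŷ = 21.52 − 11.603376 = 9.916624

9.917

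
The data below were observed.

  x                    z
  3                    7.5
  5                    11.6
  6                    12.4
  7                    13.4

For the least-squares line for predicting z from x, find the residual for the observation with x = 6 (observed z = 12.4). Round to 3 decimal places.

n = 4, Σx = 21, Σy = 44.9, Σxy = 248.7, Σx² = 119
Sxx = Σx² − (Σx)²/n = 119 − 110.25 = 8.75
Sxy = Σxy − (Σx)(Σy)/n = 248.7 − 235.725 = 12.975
b = Sxy/Sxx = 12.975/8.75 = 1.482857
a = ȳ − b·x̄ = 11.225 − 1.482857·5.25 = 3.44
ŷ(6) = 3.44 + 1.482857·6 = 12.337143
residual = y − ŷ = 12.4 − 12.337143 = 0.062857

0.063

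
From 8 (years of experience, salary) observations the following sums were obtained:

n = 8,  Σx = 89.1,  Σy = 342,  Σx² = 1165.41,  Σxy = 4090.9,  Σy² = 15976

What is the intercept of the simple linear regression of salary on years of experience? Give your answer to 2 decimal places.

24.61

Sxx = Σx² − (Σx)²/n = 1165.41 − 992.35125 = 173.05875
Sxy = Σxy − (Σx)(Σy)/n = 4090.9 − 3809.025 = 281.875
b = Sxy/Sxx = 281.875/173.05875 = 1.628782
a = ȳ − b·x̄ = 42.75 − 1.628782·11.1375 = 24.609439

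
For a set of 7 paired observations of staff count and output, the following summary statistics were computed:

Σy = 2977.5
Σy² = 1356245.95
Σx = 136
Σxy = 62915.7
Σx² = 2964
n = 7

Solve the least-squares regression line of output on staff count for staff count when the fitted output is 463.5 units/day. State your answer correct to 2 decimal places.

Sxx = Σx² − (Σx)²/n = 2964 − 2642.285714 = 321.714286
Sxy = Σxy − (Σx)(Σy)/n = 62915.7 − 57848.571429 = 5067.128571
b = Sxy/Sxx = 5067.128571/321.714286 = 15.750400
a = ȳ − b·x̄ = 425.357143 − 15.750400·19.428571 = 119.349378
Set a + b·x = 463.5: x = (463.5 − 119.349378) / 15.750400 = 21.850279

21.85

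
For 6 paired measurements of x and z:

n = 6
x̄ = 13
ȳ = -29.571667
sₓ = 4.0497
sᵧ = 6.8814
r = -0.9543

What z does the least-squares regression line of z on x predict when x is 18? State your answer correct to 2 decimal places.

b = r · sᵧ/sₓ = -0.9543 · 6.8814/4.0497 = -1.621582
a = ȳ − b·x̄ = -29.571667 − (-1.621582)·13 = -8.491103
ŷ(18) = a + b·18 = -8.491103 + (-1.621582)·18 = -37.679576

-37.68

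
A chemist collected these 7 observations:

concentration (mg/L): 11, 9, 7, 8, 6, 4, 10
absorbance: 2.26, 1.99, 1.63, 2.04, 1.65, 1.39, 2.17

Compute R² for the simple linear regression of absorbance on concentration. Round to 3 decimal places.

0.933

n = 7, Σx = 55, Σy = 13.13, Σxy = 107.66, Σx² = 467, Σy² = 25.2497
Sxx = Σx² − (Σx)²/n = 467 − 432.142857 = 34.857143
Sxy = Σxy − (Σx)(Σy)/n = 107.66 − 103.164286 = 4.495714
Syy = Σy² − (Σy)²/n = 25.2497 − 24.628129 = 0.621571
R² = Sxy²/(Sxx·Syy) = (4.495714)²/(34.857143·0.621571) = 0.932856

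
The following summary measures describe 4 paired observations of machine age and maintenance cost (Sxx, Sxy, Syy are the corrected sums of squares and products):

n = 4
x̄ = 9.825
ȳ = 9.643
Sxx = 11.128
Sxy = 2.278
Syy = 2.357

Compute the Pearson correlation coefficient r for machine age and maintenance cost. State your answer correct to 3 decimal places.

r = Sxy/√(Sxx·Syy) = 2.278/√(26.228696) = 2.278/5.121396 = 0.444801

0.445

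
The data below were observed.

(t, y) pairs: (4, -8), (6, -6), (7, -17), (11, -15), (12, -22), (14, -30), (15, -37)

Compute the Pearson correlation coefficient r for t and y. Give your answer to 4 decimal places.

-0.9113

n = 7, Σx = 69, Σy = -135, Σxy = -1591, Σx² = 787, Σy² = 3367
Sxx = Σx² − (Σx)²/n = 787 − 680.142857 = 106.857143
Sxy = Σxy − (Σx)(Σy)/n = -1591 − (-1330.714286) = -260.285714
Syy = Σy² − (Σy)²/n = 3367 − 2603.571429 = 763.428571
r = Sxy/√(Sxx·Syy) = -260.285714/√(81577.795918) = -260.285714/285.618270 = -0.911306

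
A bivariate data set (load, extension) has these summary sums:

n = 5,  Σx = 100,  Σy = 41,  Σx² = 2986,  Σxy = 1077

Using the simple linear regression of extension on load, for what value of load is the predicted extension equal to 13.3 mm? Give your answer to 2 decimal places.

Sxx = Σx² − (Σx)²/n = 2986 − 2000 = 986
Sxy = Σxy − (Σx)(Σy)/n = 1077 − 820 = 257
b = Sxy/Sxx = 257/986 = 0.260649
a = ȳ − b·x̄ = 8.2 − 0.260649·20 = 2.987018
Set a + b·x = 13.3: x = (13.3 − 2.987018) / 0.260649 = 39.566537

39.57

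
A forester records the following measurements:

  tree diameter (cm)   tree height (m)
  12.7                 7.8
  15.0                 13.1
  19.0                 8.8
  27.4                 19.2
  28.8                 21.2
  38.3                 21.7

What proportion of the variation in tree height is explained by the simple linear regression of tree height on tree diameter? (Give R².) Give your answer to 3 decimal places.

0.797

n = 6, Σx = 141.2, Σy = 91.8, Σxy = 2430.51, Σx² = 3794.38, Σy² = 1598.86
Sxx = Σx² − (Σx)²/n = 3794.38 − 3322.906667 = 471.473333
Sxy = Σxy − (Σx)(Σy)/n = 2430.51 − 2160.36 = 270.15
Syy = Σy² − (Σy)²/n = 1598.86 − 1404.54 = 194.32
R² = Sxy²/(Sxx·Syy) = (270.15)²/(471.473333·194.32) = 0.796591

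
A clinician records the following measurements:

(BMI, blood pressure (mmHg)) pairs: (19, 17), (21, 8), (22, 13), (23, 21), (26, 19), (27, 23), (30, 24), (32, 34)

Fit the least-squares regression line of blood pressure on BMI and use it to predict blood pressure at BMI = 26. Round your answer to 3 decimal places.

n = 8, Σx = 200, Σy = 159, Σxy = 4183, Σx² = 5144
Sxx = Σx² − (Σx)²/n = 5144 − 5000 = 144
Sxy = Σxy − (Σx)(Σy)/n = 4183 − 3975 = 208
b = Sxy/Sxx = 208/144 = 1.444444
a = ȳ − b·x̄ = 19.875 − 1.444444·25 = -16.236111
ŷ(26) = a + b·26 = -16.236111 + 1.444444·26 = 21.319444

21.319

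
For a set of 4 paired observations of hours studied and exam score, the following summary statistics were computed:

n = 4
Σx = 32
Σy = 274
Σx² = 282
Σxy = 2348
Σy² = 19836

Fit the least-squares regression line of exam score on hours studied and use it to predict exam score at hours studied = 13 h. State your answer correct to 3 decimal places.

Sxx = Σx² − (Σx)²/n = 282 − 256 = 26
Sxy = Σxy − (Σx)(Σy)/n = 2348 − 2192 = 156
b = Sxy/Sxx = 156/26 = 6
a = ȳ − b·x̄ = 68.5 − 6·8 = 20.5
ŷ(13) = a + b·13 = 20.5 + 6·13 = 98.5

98.500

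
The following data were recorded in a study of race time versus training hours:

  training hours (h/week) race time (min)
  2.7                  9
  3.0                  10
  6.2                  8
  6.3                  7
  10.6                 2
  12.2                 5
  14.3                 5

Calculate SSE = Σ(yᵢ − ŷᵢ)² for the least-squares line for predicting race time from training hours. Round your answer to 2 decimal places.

n = 7, Σx = 55.3, Σy = 46, Σxy = 301.7, Σx² = 560.11, Σy² = 348
Sxx = Σx² − (Σx)²/n = 560.11 − 436.87 = 123.24
Sxy = Σxy − (Σx)(Σy)/n = 301.7 − 363.4 = -61.7
Syy = Σy² − (Σy)²/n = 348 − 302.285714 = 45.714286
b = Sxy/Sxx = -61.7/123.24 = -0.500649
SSE = Syy − b·Sxy = 45.714286 − (-0.500649)·(-61.7) = 14.824234

14.82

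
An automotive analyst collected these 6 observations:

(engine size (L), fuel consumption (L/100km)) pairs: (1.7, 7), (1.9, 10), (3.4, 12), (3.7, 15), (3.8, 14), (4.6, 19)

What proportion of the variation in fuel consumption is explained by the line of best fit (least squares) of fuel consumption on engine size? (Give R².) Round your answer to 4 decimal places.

0.9049

n = 6, Σx = 19.1, Σy = 77, Σxy = 267.8, Σx² = 67.35, Σy² = 1075
Sxx = Σx² − (Σx)²/n = 67.35 − 60.801667 = 6.548333
Sxy = Σxy − (Σx)(Σy)/n = 267.8 − 245.116667 = 22.683333
Syy = Σy² − (Σy)²/n = 1075 − 988.166667 = 86.833333
R² = Sxy²/(Sxx·Syy) = (22.683333)²/(6.548333·86.833333) = 0.904891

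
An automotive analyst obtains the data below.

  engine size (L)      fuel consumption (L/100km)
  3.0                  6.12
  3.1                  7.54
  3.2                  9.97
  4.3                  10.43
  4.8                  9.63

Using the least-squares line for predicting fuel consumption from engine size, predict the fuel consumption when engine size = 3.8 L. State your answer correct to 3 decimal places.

8.915

n = 5, Σx = 18.4, Σy = 43.69, Σxy = 164.711, Σx² = 70.38
Sxx = Σx² − (Σx)²/n = 70.38 − 67.712 = 2.668
Sxy = Σxy − (Σx)(Σy)/n = 164.711 − 160.7792 = 3.9318
b = Sxy/Sxx = 3.9318/2.668 = 1.473688
a = ȳ − b·x̄ = 8.738 − 1.473688·3.68 = 3.314828
ŷ(3.8) = a + b·3.8 = 3.314828 + 1.473688·3.8 = 8.914843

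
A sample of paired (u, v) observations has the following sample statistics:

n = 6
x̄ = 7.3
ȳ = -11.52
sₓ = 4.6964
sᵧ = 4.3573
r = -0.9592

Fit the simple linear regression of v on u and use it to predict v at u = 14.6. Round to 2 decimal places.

-18.02

b = r · sᵧ/sₓ = -0.9592 · 4.3573/4.6964 = -0.889942
a = ȳ − b·x̄ = -11.52 − (-0.889942)·7.3 = -5.023426
ŷ(14.6) = a + b·14.6 = -5.023426 + (-0.889942)·14.6 = -18.016574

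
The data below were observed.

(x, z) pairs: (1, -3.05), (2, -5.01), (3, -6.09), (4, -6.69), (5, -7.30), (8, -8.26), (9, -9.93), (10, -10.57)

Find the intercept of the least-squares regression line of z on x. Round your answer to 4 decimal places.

-3.3467

n = 8, Σx = 42, Σy = -56.9, Σxy = -355.75, Σx² = 300
Sxx = Σx² − (Σx)²/n = 300 − 220.5 = 79.5
Sxy = Σxy − (Σx)(Σy)/n = -355.75 − (-298.725) = -57.025
b = Sxy/Sxx = -57.025/79.5 = -0.717296
a = ȳ − b·x̄ = -7.1125 − (-0.717296)·5.25 = -3.346698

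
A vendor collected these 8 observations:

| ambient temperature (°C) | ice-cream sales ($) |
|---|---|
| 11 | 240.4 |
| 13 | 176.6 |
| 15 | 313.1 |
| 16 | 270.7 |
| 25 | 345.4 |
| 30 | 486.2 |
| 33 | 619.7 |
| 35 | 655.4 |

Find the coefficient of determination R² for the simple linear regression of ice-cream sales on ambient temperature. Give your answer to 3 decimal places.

0.905

n = 8, Σx = 178, Σy = 3107.5, Σxy = 80578, Σx² = 4610, Σy² = 1429558.67
Sxx = Σx² − (Σx)²/n = 4610 − 3960.5 = 649.5
Sxy = Σxy − (Σx)(Σy)/n = 80578 − 69141.875 = 11436.125
Syy = Σy² − (Σy)²/n = 1429558.67 − 1207069.53125 = 222489.13875
R² = Sxy²/(Sxx·Syy) = (11436.125)²/(649.5·222489.13875) = 0.905044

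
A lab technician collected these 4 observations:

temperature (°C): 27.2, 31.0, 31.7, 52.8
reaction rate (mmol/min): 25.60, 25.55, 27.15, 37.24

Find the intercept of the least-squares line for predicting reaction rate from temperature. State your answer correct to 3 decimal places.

n = 4, Σx = 142.7, Σy = 115.54, Σxy = 4315.297, Σx² = 5493.57
Sxx = Σx² − (Σx)²/n = 5493.57 − 5090.8225 = 402.7475
Sxy = Σxy − (Σx)(Σy)/n = 4315.297 − 4121.8895 = 193.4075
b = Sxy/Sxx = 193.4075/402.7475 = 0.480220
a = ȳ − b·x̄ = 28.885 − 0.480220·35.675 = 11.753143

11.753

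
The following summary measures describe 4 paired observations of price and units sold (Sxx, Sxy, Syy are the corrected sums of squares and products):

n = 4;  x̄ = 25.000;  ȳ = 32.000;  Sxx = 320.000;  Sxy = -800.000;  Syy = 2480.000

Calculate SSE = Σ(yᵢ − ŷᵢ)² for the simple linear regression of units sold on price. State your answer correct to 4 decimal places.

b = Sxy/Sxx = -800/320 = -2.5
SSE = Syy − b·Sxy = 2480 − (-2.5)·(-800) = 480

480.0000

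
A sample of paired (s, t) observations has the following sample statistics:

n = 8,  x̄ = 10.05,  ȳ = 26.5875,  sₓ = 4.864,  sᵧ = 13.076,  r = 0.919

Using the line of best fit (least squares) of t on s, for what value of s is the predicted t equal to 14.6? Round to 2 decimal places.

b = r · sᵧ/sₓ = 0.919 · 13.076/4.864 = 2.470568
a = ȳ − b·x̄ = 26.5875 − 2.470568·10.05 = 1.758289
Set a + b·x = 14.6: x = (14.6 − 1.758289) / 2.470568 = 5.197877

5.20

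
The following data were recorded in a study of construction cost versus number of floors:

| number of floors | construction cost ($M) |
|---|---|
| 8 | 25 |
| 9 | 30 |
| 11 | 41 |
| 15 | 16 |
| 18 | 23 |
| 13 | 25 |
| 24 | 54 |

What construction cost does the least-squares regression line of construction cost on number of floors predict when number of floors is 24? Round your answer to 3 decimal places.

41.210

n = 7, Σx = 98, Σy = 214, Σxy = 3196, Σx² = 1560
Sxx = Σx² − (Σx)²/n = 1560 − 1372 = 188
Sxy = Σxy − (Σx)(Σy)/n = 3196 − 2996 = 200
b = Sxy/Sxx = 200/188 = 1.063830
a = ȳ − b·x̄ = 30.571429 − 1.063830·14 = 15.677812
ŷ(24) = a + b·24 = 15.677812 + 1.063830·24 = 41.209726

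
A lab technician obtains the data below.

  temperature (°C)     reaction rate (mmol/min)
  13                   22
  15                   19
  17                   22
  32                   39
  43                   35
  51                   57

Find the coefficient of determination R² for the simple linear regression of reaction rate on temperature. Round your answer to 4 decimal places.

0.8580

n = 6, Σx = 171, Σy = 194, Σxy = 6605, Σx² = 6157, Σy² = 7324
Sxx = Σx² − (Σx)²/n = 6157 − 4873.5 = 1283.5
Sxy = Σxy − (Σx)(Σy)/n = 6605 − 5529 = 1076
Syy = Σy² − (Σy)²/n = 7324 − 6272.666667 = 1051.333333
R² = Sxy²/(Sxx·Syy) = (1076)²/(1283.5·1051.333333) = 0.858002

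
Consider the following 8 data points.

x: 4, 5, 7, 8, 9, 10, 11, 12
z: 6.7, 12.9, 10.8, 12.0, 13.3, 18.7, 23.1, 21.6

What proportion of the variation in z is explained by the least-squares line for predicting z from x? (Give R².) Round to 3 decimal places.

n = 8, Σx = 66, Σy = 119.1, Σxy = 1082.9, Σx² = 600, Σy² = 1998.69
Sxx = Σx² − (Σx)²/n = 600 − 544.5 = 55.5
Sxy = Σxy − (Σx)(Σy)/n = 1082.9 − 982.575 = 100.325
Syy = Σy² − (Σy)²/n = 1998.69 − 1773.10125 = 225.58875
R² = Sxy²/(Sxx·Syy) = (100.325)²/(55.5·225.58875) = 0.803911

0.804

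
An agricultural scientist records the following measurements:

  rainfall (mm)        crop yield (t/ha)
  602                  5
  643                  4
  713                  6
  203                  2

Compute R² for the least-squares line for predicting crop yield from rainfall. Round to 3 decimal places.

n = 4, Σx = 2161, Σy = 17, Σxy = 10266, Σx² = 1325431, Σy² = 81
Sxx = Σx² − (Σx)²/n = 1325431 − 1167480.25 = 157950.75
Sxy = Σxy − (Σx)(Σy)/n = 10266 − 9184.25 = 1081.75
Syy = Σy² − (Σy)²/n = 81 − 72.25 = 8.75
R² = Sxy²/(Sxx·Syy) = (1081.75)²/(157950.75·8.75) = 0.846689

0.847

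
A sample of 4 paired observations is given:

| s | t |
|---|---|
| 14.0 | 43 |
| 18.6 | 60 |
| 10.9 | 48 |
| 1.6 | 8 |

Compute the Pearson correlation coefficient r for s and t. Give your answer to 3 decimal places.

n = 4, Σx = 45.1, Σy = 159, Σxy = 2254, Σx² = 663.33, Σy² = 7817
Sxx = Σx² − (Σx)²/n = 663.33 − 508.5025 = 154.8275
Sxy = Σxy − (Σx)(Σy)/n = 2254 − 1792.725 = 461.275
Syy = Σy² − (Σy)²/n = 7817 − 6320.25 = 1496.75
r = Sxy/√(Sxx·Syy) = 461.275/√(231738.060625) = 461.275/481.391795 = 0.958211

0.958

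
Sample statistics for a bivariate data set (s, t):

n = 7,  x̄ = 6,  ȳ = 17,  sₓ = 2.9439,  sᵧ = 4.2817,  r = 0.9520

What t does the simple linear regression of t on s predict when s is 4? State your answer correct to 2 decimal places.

14.23

b = r · sᵧ/sₓ = 0.952 · 4.2817/2.9439 = 1.384618
a = ȳ − b·x̄ = 17 − 1.384618·6 = 8.692289
ŷ(4) = a + b·4 = 8.692289 + 1.384618·4 = 14.230763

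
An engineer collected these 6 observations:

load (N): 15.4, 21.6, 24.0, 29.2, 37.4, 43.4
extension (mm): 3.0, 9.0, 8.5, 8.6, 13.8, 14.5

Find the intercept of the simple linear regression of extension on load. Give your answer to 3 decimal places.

n = 6, Σx = 171, Σy = 57.4, Σxy = 1841.14, Σx² = 5414.68
Sxx = Σx² − (Σx)²/n = 5414.68 − 4873.5 = 541.18
Sxy = Σxy − (Σx)(Σy)/n = 1841.14 − 1635.9 = 205.24
b = Sxy/Sxx = 205.24/541.18 = 0.379245
a = ȳ − b·x̄ = 9.566667 − 0.379245·28.5 = -1.241826

-1.242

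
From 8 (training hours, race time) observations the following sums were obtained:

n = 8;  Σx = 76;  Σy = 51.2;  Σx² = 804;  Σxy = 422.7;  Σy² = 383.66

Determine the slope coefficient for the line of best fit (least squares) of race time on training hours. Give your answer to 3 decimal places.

Sxx = Σx² − (Σx)²/n = 804 − 722 = 82
Sxy = Σxy − (Σx)(Σy)/n = 422.7 − 486.4 = -63.7
b = Sxy/Sxx = -63.7/82 = -0.776829

-0.777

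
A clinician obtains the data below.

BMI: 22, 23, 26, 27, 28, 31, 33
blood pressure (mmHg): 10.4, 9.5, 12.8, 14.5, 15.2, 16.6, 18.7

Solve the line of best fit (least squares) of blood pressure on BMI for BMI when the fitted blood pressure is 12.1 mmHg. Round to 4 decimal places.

24.8563

n = 7, Σx = 190, Σy = 97.7, Σxy = 2728.9, Σx² = 5252
Sxx = Σx² − (Σx)²/n = 5252 − 5157.142857 = 94.857143
Sxy = Σxy − (Σx)(Σy)/n = 2728.9 − 2651.857143 = 77.042857
b = Sxy/Sxx = 77.042857/94.857143 = 0.812199
a = ȳ − b·x̄ = 13.957143 − 0.812199·27.142857 = -8.088253
Set a + b·x = 12.1: x = (12.1 − (-8.088253)) / 0.812199 = 24.856295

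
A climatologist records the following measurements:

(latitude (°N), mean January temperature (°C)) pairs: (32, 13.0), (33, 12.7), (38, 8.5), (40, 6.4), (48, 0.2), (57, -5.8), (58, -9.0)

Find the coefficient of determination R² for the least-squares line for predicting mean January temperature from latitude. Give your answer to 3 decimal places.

n = 7, Σx = 306, Σy = 26, Σxy = 571.1, Σx² = 14074, Σy² = 558.18
Sxx = Σx² − (Σx)²/n = 14074 − 13376.571429 = 697.428571
Sxy = Σxy − (Σx)(Σy)/n = 571.1 − 1136.571429 = -565.471429
Syy = Σy² − (Σy)²/n = 558.18 − 96.571429 = 461.608571
R² = Sxy²/(Sxx·Syy) = (-565.471429)²/(697.428571·461.608571) = 0.993225

0.993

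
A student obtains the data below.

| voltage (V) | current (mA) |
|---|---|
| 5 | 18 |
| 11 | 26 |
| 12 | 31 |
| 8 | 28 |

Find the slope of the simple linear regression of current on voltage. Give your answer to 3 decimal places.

n = 4, Σx = 36, Σy = 103, Σxy = 972, Σx² = 354
Sxx = Σx² − (Σx)²/n = 354 − 324 = 30
Sxy = Σxy − (Σx)(Σy)/n = 972 − 927 = 45
b = Sxy/Sxx = 45/30 = 1.5

1.500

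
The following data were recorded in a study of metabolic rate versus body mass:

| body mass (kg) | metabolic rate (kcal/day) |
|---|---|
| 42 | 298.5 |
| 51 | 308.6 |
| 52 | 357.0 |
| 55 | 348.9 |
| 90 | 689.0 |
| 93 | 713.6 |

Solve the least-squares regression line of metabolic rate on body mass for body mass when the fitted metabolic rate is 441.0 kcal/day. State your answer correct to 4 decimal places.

62.5141

n = 6, Σx = 383, Σy = 2715.6, Σxy = 194403.9, Σx² = 26843
Sxx = Σx² − (Σx)²/n = 26843 − 24448.166667 = 2394.833333
Sxy = Σxy − (Σx)(Σy)/n = 194403.9 − 173345.8 = 21058.1
b = Sxy/Sxx = 21058.1/2394.833333 = 8.793138
a = ȳ − b·x̄ = 452.6 − 8.793138·63.833333 = -108.695309
Set a + b·x = 441.0: x = (441.0 − (-108.695309)) / 8.793138 = 62.514123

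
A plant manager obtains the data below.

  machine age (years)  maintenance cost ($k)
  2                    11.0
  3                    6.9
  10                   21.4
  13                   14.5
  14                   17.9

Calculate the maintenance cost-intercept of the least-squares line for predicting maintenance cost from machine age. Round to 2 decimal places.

n = 5, Σx = 42, Σy = 71.7, Σxy = 695.8, Σx² = 478
Sxx = Σx² − (Σx)²/n = 478 − 352.8 = 125.2
Sxy = Σxy − (Σx)(Σy)/n = 695.8 − 602.28 = 93.52
b = Sxy/Sxx = 93.52/125.2 = 0.746965
a = ȳ − b·x̄ = 14.34 − 0.746965·8.4 = 8.065495

8.07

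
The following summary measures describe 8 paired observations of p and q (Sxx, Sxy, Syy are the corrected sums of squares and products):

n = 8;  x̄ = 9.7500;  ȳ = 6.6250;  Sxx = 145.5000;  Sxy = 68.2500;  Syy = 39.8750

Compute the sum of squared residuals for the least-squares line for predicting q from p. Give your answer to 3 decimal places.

7.861

b = Sxy/Sxx = 68.25/145.5 = 0.469072
SSE = Syy − b·Sxy = 39.875 − 0.469072·68.25 = 7.860825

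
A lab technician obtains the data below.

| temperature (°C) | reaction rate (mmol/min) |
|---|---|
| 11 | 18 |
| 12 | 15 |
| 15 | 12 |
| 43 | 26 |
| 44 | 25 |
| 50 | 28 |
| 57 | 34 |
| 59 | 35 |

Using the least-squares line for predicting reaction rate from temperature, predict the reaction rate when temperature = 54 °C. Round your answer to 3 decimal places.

31.119

n = 8, Σx = 291, Σy = 193, Σxy = 8179, Σx² = 13505
Sxx = Σx² − (Σx)²/n = 13505 − 10585.125 = 2919.875
Sxy = Σxy − (Σx)(Σy)/n = 8179 − 7020.375 = 1158.625
b = Sxy/Sxx = 1158.625/2919.875 = 0.396806
a = ȳ − b·x̄ = 24.125 − 0.396806·36.375 = 9.691168
ŷ(54) = a + b·54 = 9.691168 + 0.396806·54 = 31.118712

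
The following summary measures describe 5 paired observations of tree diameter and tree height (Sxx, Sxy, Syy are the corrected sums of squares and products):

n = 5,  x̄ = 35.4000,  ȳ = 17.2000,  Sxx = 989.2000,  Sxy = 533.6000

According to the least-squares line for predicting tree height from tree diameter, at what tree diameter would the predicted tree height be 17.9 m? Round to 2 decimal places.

b = Sxy/Sxx = 533.6/989.2 = 0.539426
a = ȳ − b·x̄ = 17.2 − 0.539426·35.4 = -1.895673
Set a + b·x = 17.9: x = (17.9 − (-1.895673)) / 0.539426 = 36.697676

36.70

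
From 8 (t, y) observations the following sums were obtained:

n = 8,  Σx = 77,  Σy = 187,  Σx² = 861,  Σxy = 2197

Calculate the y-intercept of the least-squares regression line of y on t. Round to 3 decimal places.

Sxx = Σx² − (Σx)²/n = 861 − 741.125 = 119.875
Sxy = Σxy − (Σx)(Σy)/n = 2197 − 1799.875 = 397.125
b = Sxy/Sxx = 397.125/119.875 = 3.312826
a = ȳ − b·x̄ = 23.375 − 3.312826·9.625 = -8.510949

-8.511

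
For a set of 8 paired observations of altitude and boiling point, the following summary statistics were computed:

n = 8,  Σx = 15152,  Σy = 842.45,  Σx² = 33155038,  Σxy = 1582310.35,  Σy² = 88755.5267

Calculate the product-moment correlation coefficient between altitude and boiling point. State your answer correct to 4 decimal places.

-0.9919

Sxx = Σx² − (Σx)²/n = 33155038 − 28697888 = 4457150
Sxy = Σxy − (Σx)(Σy)/n = 1582310.35 − 1595600.3 = -13289.95
Syy = Σy² − (Σy)²/n = 88755.5267 − 88715.250312 = 40.276387
r = Sxy/√(Sxx·Syy) = -13289.95/√(179517900.545625) = -13289.95/13398.429033 = -0.991904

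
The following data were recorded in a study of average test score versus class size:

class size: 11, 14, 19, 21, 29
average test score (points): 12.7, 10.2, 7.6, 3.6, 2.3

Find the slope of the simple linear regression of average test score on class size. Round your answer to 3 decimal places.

n = 5, Σx = 94, Σy = 36.4, Σxy = 569.2, Σx² = 1960
Sxx = Σx² − (Σx)²/n = 1960 − 1767.2 = 192.8
Sxy = Σxy − (Σx)(Σy)/n = 569.2 − 684.32 = -115.12
b = Sxy/Sxx = -115.12/192.8 = -0.597095

-0.597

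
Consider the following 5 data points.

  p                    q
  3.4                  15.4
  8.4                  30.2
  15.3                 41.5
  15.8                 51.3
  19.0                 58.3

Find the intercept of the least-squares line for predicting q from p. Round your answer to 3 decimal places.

n = 5, Σx = 61.9, Σy = 196.7, Σxy = 2859.23, Σx² = 926.85
Sxx = Σx² − (Σx)²/n = 926.85 − 766.322 = 160.528
Sxy = Σxy − (Σx)(Σy)/n = 2859.23 − 2435.146 = 424.084
b = Sxy/Sxx = 424.084/160.528 = 2.641807
a = ȳ − b·x̄ = 39.34 − 2.641807·12.38 = 6.634429

6.634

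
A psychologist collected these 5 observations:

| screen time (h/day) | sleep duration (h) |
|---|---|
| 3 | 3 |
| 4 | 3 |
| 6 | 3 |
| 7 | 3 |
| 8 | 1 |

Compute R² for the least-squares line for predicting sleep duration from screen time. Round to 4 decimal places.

0.4186

n = 5, Σx = 28, Σy = 13, Σxy = 68, Σx² = 174, Σy² = 37
Sxx = Σx² − (Σx)²/n = 174 − 156.8 = 17.2
Sxy = Σxy − (Σx)(Σy)/n = 68 − 72.8 = -4.8
Syy = Σy² − (Σy)²/n = 37 − 33.8 = 3.2
R² = Sxy²/(Sxx·Syy) = (-4.8)²/(17.2·3.2) = 0.418605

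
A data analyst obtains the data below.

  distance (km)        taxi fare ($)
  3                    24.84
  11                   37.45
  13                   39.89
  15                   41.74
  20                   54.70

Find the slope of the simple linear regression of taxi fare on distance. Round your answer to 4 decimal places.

1.6898

n = 5, Σx = 62, Σy = 198.62, Σxy = 2725.14, Σx² = 924
Sxx = Σx² − (Σx)²/n = 924 − 768.8 = 155.2
Sxy = Σxy − (Σx)(Σy)/n = 2725.14 − 2462.888 = 262.252
b = Sxy/Sxx = 262.252/155.2 = 1.689768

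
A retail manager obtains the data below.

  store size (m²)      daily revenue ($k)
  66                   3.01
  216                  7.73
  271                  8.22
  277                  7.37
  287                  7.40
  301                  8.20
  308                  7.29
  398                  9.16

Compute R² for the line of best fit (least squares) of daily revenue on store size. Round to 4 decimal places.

0.8337

n = 8, Σx = 2124, Σy = 58.38, Σxy = 16620.45, Σx² = 627420, Σy² = 449.748
Sxx = Σx² − (Σx)²/n = 627420 − 563922 = 63498
Sxy = Σxy − (Σx)(Σy)/n = 16620.45 − 15499.89 = 1120.56
Syy = Σy² − (Σy)²/n = 449.748 − 426.02805 = 23.71995
R² = Sxy²/(Sxx·Syy) = (1120.56)²/(63498·23.71995) = 0.833674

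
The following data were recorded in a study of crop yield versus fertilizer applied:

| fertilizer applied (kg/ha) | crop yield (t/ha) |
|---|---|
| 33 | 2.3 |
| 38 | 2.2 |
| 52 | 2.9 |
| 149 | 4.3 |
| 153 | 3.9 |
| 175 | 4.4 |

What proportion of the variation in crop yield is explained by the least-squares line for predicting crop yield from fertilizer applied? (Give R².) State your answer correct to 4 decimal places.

n = 6, Σx = 600, Σy = 20, Σxy = 2317.7, Σx² = 81472, Σy² = 71.6
Sxx = Σx² − (Σx)²/n = 81472 − 60000 = 21472
Sxy = Σxy − (Σx)(Σy)/n = 2317.7 − 2000 = 317.7
Syy = Σy² − (Σy)²/n = 71.6 − 66.666667 = 4.933333
R² = Sxy²/(Sxx·Syy) = (317.7)²/(21472·4.933333) = 0.952843

0.9528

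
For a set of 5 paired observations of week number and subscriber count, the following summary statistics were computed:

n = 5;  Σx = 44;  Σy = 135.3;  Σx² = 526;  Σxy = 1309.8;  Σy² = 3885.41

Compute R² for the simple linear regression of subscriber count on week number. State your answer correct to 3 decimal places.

0.456

Sxx = Σx² − (Σx)²/n = 526 − 387.2 = 138.8
Sxy = Σxy − (Σx)(Σy)/n = 1309.8 − 1190.64 = 119.16
Syy = Σy² − (Σy)²/n = 3885.41 − 3661.218 = 224.192
R² = Sxy²/(Sxx·Syy) = (119.16)²/(138.8·224.192) = 0.456301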